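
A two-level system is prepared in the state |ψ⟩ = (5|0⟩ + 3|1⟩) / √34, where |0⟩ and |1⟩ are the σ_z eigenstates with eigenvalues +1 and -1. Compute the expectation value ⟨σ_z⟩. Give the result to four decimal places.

⟨σ_z⟩ = |a|² - |b|² divided by |a|²+|b|², with a, b the |0⟩, |1⟩ amplitudes.
= (25 - 9)/34 = 16/34.

0.4706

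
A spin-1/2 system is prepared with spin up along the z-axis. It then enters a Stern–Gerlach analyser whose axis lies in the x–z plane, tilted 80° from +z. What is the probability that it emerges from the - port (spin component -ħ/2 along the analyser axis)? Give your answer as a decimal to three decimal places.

For spin-½, the probability of finding spin-up along an axis at angle θ to the initial spin direction is cos²(θ/2); spin-down is sin²(θ/2).
θ = 80°, so P = sin²(40°) ≈ 0.413.

0.413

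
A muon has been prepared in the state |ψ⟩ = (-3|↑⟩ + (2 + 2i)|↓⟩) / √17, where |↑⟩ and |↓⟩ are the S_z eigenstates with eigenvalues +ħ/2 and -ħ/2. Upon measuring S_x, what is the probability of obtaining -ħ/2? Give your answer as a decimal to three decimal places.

0.853

|-x⟩ = (|↑⟩ - |↓⟩)/√2, so ⟨-x|ψ⟩ = (-5 - 2i) / (√2·√17).
P = |-5 - 2i|² / 34 = 29/34.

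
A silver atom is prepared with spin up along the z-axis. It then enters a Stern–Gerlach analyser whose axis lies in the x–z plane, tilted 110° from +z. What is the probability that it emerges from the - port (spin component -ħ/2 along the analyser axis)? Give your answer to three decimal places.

0.671

For spin-½, the probability of finding spin-up along an axis at angle θ to the initial spin direction is cos²(θ/2); spin-down is sin²(θ/2).
θ = 110°, so P = sin²(55°) ≈ 0.671.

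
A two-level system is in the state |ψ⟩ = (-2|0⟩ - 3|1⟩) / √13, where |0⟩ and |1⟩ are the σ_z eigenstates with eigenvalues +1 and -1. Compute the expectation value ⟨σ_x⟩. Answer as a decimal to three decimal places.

0.923

⟨σ_x⟩ = 2 Re(a* b)/(|a|²+|b|²) with a = -2, b = -3.
a* b = 6, so ⟨σ_x⟩ = 12/13.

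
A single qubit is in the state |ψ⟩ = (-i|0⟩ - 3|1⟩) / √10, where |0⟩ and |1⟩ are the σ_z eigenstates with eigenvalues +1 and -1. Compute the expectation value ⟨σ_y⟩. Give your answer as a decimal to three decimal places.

⟨σ_y⟩ = 2 Im(a* b)/(|a|²+|b|²) with a = -i, b = -3.
a* b = -3i, so ⟨σ_y⟩ = -6/10.

-0.600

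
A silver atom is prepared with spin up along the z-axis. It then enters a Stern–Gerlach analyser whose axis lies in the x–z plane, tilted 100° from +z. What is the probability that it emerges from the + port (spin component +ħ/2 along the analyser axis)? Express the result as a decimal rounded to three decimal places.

0.413

For spin-½, the probability of finding spin-up along an axis at angle θ to the initial spin direction is cos²(θ/2); spin-down is sin²(θ/2).
θ = 100°, so P = cos²(50°) ≈ 0.413.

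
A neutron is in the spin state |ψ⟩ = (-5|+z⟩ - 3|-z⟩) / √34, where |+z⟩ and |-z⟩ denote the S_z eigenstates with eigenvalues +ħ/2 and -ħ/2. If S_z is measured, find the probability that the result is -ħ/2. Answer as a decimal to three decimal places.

0.265

The -ħ/2 outcome corresponds to |-z⟩. Its amplitude in |ψ⟩ is -3/√34.
P = |-3|² / 34 = 9/34.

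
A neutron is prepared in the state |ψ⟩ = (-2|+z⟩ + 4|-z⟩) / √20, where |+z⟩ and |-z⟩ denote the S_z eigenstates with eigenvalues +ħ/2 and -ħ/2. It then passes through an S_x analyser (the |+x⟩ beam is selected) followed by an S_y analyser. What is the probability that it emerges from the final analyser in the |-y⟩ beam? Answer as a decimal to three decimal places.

0.050

First analyser (S_x): P(|+x⟩) = |⟨+x|ψ⟩|² = 4/40.
After stage 1 the state is |+x⟩; P(|-y⟩) = |⟨-y|+x⟩|² = 1/2.
Joint probability = 4/40 × 1/2 = 0.050.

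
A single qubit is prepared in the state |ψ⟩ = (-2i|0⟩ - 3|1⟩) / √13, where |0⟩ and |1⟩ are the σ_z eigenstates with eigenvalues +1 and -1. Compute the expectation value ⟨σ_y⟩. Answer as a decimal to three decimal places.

⟨σ_y⟩ = 2 Im(a* b)/(|a|²+|b|²) with a = -2i, b = -3.
a* b = -6i, so ⟨σ_y⟩ = -12/13.

-0.923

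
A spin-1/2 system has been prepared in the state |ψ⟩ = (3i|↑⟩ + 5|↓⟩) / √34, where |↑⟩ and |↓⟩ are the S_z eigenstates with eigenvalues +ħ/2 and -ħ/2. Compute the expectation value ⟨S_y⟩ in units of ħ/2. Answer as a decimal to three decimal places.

⟨σ_y⟩ = 2 Im(a* b)/(|a|²+|b|²) with a = 3i, b = 5.
a* b = -15i, so ⟨σ_y⟩ = -30/34.
⟨S_y⟩ = (ħ/2)·⟨σ_y⟩.

-0.882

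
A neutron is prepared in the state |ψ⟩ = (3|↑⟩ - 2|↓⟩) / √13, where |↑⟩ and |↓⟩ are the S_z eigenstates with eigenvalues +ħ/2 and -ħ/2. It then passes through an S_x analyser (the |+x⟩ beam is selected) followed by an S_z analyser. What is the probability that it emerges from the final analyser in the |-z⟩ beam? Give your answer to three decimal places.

0.019

First analyser (S_x): P(|+x⟩) = |⟨+x|ψ⟩|² = 1/26.
After stage 1 the state is |+x⟩; P(|-z⟩) = |⟨-z|+x⟩|² = 1/2.
Joint probability = 1/26 × 1/2 = 0.019.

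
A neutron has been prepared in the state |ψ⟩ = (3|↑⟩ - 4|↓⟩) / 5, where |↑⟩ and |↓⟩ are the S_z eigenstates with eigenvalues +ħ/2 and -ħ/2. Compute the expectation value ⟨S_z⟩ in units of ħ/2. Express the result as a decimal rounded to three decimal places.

-0.280

⟨σ_z⟩ = |a|² - |b|² divided by |a|²+|b|², with a, b the |↑⟩, |↓⟩ amplitudes.
= (9 - 16)/25 = -7/25.
⟨S_z⟩ = (ħ/2)·⟨σ_z⟩.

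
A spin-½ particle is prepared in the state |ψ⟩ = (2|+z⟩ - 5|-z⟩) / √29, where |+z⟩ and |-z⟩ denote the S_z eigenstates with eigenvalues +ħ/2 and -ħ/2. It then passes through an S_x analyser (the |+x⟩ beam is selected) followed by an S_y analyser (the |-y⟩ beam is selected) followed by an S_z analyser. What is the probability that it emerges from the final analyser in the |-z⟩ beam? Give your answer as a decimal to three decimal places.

0.039

First analyser (S_x): P(|+x⟩) = |⟨+x|ψ⟩|² = 9/58.
After stage 1 the state is |+x⟩; P(|-y⟩) = |⟨-y|+x⟩|² = 1/2.
After stage 2 the state is |-y⟩; P(|-z⟩) = |⟨-z|-y⟩|² = 1/2.
Joint probability = 9/58 × 1/2 × 1/2 = 0.039.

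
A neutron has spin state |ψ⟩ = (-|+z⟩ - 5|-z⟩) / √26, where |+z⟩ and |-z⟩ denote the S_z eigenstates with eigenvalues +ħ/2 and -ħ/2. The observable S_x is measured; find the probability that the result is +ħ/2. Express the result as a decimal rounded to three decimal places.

|+x⟩ = (|+z⟩ + |-z⟩)/√2, so ⟨+x|ψ⟩ = (-6) / (√2·√26).
P = |-6|² / 52 = 36/52.

0.692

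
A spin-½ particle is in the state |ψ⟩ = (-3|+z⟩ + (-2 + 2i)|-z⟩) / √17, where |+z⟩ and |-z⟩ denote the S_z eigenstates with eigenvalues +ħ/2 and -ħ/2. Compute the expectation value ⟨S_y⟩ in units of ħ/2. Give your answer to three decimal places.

⟨σ_y⟩ = 2 Im(a* b)/(|a|²+|b|²) with a = -3, b = (-2 + 2i).
a* b = (6 - 6i), so ⟨σ_y⟩ = -12/17.
⟨S_y⟩ = (ħ/2)·⟨σ_y⟩.

-0.706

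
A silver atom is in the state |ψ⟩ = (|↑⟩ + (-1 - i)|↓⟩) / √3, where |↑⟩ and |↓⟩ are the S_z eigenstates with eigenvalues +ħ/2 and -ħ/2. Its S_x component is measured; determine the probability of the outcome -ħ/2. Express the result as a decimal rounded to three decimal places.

|-x⟩ = (|↑⟩ - |↓⟩)/√2, so ⟨-x|ψ⟩ = (2 + i) / (√2·√3).
P = |2 + i|² / 6 = 5/6.

0.833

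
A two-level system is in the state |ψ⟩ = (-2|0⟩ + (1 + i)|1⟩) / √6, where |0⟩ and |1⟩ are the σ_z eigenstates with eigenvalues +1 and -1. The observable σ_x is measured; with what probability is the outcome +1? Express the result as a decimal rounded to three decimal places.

0.167

|+x⟩ = (|0⟩ + |1⟩)/√2, so ⟨+x|ψ⟩ = (-1 + i) / (√2·√6).
P = |-1 + i|² / 12 = 2/12.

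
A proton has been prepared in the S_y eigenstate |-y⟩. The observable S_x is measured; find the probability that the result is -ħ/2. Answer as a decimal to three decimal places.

0.500

In the S_z basis, |-y⟩ = (|↑⟩ - i|↓⟩)/√2 and |-x⟩ = (|↑⟩ - |↓⟩)/√2.
|⟨-x|-y⟩|² = 1/2.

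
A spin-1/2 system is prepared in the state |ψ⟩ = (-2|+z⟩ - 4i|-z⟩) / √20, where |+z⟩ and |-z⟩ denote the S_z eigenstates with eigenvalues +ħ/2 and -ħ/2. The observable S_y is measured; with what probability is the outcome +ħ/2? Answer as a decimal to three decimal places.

0.900

|+y⟩ = (|+z⟩ + i|-z⟩)/√2, so ⟨+y|ψ⟩ = (-6) / (√2·√20).
P = |-6|² / 40 = 36/40.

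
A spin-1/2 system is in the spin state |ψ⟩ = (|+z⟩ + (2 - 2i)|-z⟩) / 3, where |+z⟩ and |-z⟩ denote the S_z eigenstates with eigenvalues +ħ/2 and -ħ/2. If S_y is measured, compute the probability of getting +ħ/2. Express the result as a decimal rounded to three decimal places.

0.278

|+y⟩ = (|+z⟩ + i|-z⟩)/√2, so ⟨+y|ψ⟩ = (-1 - 2i) / (√2·3).
P = |-1 - 2i|² / 18 = 5/18.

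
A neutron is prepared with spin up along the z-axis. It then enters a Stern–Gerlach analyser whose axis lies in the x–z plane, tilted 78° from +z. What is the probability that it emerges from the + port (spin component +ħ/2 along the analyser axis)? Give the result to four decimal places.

For spin-½, the probability of finding spin-up along an axis at angle θ to the initial spin direction is cos²(θ/2); spin-down is sin²(θ/2).
θ = 78°, so P = cos²(39°) ≈ 0.6040.

0.6040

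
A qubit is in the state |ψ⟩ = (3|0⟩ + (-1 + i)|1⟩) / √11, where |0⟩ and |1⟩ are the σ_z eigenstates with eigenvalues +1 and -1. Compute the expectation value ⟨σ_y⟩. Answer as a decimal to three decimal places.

0.545

⟨σ_y⟩ = 2 Im(a* b)/(|a|²+|b|²) with a = 3, b = (-1 + i).
a* b = (-3 + 3i), so ⟨σ_y⟩ = 6/11.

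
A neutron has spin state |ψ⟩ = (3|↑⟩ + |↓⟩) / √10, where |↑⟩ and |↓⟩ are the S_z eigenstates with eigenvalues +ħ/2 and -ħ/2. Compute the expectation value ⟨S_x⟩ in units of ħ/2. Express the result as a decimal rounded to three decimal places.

⟨σ_x⟩ = 2 Re(a* b)/(|a|²+|b|²) with a = 3, b = 1.
a* b = 3, so ⟨σ_x⟩ = 6/10.
⟨S_x⟩ = (ħ/2)·⟨σ_x⟩.

0.600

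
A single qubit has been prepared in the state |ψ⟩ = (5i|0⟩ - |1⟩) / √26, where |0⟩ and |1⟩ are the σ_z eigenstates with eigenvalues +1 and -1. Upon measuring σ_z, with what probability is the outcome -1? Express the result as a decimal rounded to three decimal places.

The -1 outcome corresponds to |1⟩. Its amplitude in |ψ⟩ is -1/√26.
P = |-1|² / 26 = 1/26.

0.038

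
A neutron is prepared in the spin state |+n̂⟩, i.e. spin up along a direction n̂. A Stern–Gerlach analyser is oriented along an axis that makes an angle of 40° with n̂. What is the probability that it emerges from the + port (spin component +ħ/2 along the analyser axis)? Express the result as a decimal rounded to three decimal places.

For spin-½, the probability of finding spin-up along an axis at angle θ to the initial spin direction is cos²(θ/2); spin-down is sin²(θ/2).
θ = 40°, so P = cos²(20°) ≈ 0.883.

0.883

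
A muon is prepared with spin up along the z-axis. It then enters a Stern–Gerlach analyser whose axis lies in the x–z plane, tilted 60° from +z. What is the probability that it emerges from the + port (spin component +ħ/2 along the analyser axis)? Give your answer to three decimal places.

0.750

For spin-½, the probability of finding spin-up along an axis at angle θ to the initial spin direction is cos²(θ/2); spin-down is sin²(θ/2).
θ = 60°, so P = cos²(30°) ≈ 0.750.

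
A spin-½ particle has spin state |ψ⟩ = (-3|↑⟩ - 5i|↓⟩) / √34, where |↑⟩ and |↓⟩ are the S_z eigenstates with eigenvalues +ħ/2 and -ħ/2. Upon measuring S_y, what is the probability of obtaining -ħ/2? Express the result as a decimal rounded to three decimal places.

0.059

|-y⟩ = (|↑⟩ - i|↓⟩)/√2, so ⟨-y|ψ⟩ = (2) / (√2·√34).
P = |2|² / 68 = 4/68.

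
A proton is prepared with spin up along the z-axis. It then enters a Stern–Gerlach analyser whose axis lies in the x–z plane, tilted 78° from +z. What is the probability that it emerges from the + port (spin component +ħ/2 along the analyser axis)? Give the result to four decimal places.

0.6040

For spin-½, the probability of finding spin-up along an axis at angle θ to the initial spin direction is cos²(θ/2); spin-down is sin²(θ/2).
θ = 78°, so P = cos²(39°) ≈ 0.6040.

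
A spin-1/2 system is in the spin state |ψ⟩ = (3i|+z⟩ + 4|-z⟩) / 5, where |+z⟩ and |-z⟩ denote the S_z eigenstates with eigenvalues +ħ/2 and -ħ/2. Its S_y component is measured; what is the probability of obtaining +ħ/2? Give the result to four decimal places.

0.0200

|+y⟩ = (|+z⟩ + i|-z⟩)/√2, so ⟨+y|ψ⟩ = (-i) / (√2·5).
P = |-i|² / 50 = 1/50.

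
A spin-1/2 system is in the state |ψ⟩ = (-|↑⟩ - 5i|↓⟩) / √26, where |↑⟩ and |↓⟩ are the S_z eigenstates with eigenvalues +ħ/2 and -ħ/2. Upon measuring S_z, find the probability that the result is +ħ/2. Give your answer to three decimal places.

0.038

The +ħ/2 outcome corresponds to |↑⟩. Its amplitude in |ψ⟩ is -1/√26.
P = |-1|² / 26 = 1/26.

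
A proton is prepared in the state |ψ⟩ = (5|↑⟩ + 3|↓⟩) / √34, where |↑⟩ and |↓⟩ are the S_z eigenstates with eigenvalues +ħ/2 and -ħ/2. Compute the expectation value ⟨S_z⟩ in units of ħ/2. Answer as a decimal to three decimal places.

0.471

⟨σ_z⟩ = |a|² - |b|² divided by |a|²+|b|², with a, b the |↑⟩, |↓⟩ amplitudes.
= (25 - 9)/34 = 16/34.
⟨S_z⟩ = (ħ/2)·⟨σ_z⟩.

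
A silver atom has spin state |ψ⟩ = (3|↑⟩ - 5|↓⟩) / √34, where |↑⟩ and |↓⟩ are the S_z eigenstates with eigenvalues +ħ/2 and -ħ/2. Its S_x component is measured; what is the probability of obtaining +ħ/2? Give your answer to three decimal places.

0.059

|+x⟩ = (|↑⟩ + |↓⟩)/√2, so ⟨+x|ψ⟩ = (-2) / (√2·√34).
P = |-2|² / 68 = 4/68.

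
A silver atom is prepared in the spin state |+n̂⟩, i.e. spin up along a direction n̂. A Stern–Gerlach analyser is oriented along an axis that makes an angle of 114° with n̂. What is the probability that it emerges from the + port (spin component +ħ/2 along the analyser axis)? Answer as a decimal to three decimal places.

For spin-½, the probability of finding spin-up along an axis at angle θ to the initial spin direction is cos²(θ/2); spin-down is sin²(θ/2).
θ = 114°, so P = cos²(57°) ≈ 0.297.

0.297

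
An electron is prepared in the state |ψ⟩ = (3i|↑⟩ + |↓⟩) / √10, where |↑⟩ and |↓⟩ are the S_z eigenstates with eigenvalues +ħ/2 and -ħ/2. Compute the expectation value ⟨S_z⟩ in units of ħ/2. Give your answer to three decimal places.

⟨σ_z⟩ = |a|² - |b|² divided by |a|²+|b|², with a, b the |↑⟩, |↓⟩ amplitudes.
= (9 - 1)/10 = 8/10.
⟨S_z⟩ = (ħ/2)·⟨σ_z⟩.

0.800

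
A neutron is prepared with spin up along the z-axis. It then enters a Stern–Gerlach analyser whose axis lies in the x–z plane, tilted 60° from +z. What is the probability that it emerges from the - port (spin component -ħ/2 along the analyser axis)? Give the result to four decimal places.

0.2500

For spin-½, the probability of finding spin-up along an axis at angle θ to the initial spin direction is cos²(θ/2); spin-down is sin²(θ/2).
θ = 60°, so P = sin²(30°) ≈ 0.2500.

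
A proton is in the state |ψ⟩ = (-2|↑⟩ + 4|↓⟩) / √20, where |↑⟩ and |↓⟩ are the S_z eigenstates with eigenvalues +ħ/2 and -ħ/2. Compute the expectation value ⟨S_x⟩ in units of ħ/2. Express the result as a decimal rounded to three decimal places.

⟨σ_x⟩ = 2 Re(a* b)/(|a|²+|b|²) with a = -2, b = 4.
a* b = -8, so ⟨σ_x⟩ = -16/20.
⟨S_x⟩ = (ħ/2)·⟨σ_x⟩.

-0.800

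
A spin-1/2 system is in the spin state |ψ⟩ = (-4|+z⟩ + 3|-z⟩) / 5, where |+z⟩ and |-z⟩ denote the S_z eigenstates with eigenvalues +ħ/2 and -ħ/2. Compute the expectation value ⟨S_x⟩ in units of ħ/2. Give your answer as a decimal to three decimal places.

⟨σ_x⟩ = 2 Re(a* b)/(|a|²+|b|²) with a = -4, b = 3.
a* b = -12, so ⟨σ_x⟩ = -24/25.
⟨S_x⟩ = (ħ/2)·⟨σ_x⟩.

-0.960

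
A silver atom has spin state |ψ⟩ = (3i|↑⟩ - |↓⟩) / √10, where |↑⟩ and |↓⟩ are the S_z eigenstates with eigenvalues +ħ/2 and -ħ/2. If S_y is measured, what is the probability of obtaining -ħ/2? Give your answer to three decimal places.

|-y⟩ = (|↑⟩ - i|↓⟩)/√2, so ⟨-y|ψ⟩ = (2i) / (√2·√10).
P = |2i|² / 20 = 4/20.

0.200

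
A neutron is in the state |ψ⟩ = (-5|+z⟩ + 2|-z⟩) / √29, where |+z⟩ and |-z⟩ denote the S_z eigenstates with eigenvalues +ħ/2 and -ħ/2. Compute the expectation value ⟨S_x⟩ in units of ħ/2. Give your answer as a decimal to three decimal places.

-0.690

⟨σ_x⟩ = 2 Re(a* b)/(|a|²+|b|²) with a = -5, b = 2.
a* b = -10, so ⟨σ_x⟩ = -20/29.
⟨S_x⟩ = (ħ/2)·⟨σ_x⟩.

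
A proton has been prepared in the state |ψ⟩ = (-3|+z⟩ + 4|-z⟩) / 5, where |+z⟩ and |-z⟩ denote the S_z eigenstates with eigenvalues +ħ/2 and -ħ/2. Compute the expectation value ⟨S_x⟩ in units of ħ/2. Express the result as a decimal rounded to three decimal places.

-0.960

⟨σ_x⟩ = 2 Re(a* b)/(|a|²+|b|²) with a = -3, b = 4.
a* b = -12, so ⟨σ_x⟩ = -24/25.
⟨S_x⟩ = (ħ/2)·⟨σ_x⟩.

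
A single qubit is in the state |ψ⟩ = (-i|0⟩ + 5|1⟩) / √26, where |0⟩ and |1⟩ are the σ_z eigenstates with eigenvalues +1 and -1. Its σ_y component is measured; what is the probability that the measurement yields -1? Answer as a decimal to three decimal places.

|-y⟩ = (|0⟩ - i|1⟩)/√2, so ⟨-y|ψ⟩ = (4i) / (√2·√26).
P = |4i|² / 52 = 16/52.

0.308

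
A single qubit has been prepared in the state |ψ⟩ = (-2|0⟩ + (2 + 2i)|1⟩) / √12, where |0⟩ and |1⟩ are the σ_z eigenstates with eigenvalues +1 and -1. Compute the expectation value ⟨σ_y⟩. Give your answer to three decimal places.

-0.667

⟨σ_y⟩ = 2 Im(a* b)/(|a|²+|b|²) with a = -2, b = (2 + 2i).
a* b = (-4 - 4i), so ⟨σ_y⟩ = -8/12.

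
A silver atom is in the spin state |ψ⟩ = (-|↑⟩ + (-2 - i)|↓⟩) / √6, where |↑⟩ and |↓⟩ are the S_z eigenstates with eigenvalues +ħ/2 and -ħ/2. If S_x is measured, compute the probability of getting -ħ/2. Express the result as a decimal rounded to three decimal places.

|-x⟩ = (|↑⟩ - |↓⟩)/√2, so ⟨-x|ψ⟩ = (1 + i) / (√2·√6).
P = |1 + i|² / 12 = 2/12.

0.167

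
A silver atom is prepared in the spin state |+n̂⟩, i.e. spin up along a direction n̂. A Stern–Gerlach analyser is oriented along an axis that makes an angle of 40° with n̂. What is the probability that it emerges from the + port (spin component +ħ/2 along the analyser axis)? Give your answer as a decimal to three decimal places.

0.883

For spin-½, the probability of finding spin-up along an axis at angle θ to the initial spin direction is cos²(θ/2); spin-down is sin²(θ/2).
θ = 40°, so P = cos²(20°) ≈ 0.883.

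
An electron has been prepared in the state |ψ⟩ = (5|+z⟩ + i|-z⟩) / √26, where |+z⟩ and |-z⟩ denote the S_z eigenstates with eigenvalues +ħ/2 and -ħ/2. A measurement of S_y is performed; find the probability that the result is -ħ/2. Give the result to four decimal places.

0.3077

|-y⟩ = (|+z⟩ - i|-z⟩)/√2, so ⟨-y|ψ⟩ = (4) / (√2·√26).
P = |4|² / 52 = 16/52.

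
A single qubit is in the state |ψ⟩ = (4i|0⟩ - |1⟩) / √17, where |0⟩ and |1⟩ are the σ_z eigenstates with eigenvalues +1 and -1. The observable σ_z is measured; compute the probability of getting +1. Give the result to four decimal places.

The +1 outcome corresponds to |0⟩. Its amplitude in |ψ⟩ is 4i/√17.
P = |4i|² / 17 = 16/17.

0.9412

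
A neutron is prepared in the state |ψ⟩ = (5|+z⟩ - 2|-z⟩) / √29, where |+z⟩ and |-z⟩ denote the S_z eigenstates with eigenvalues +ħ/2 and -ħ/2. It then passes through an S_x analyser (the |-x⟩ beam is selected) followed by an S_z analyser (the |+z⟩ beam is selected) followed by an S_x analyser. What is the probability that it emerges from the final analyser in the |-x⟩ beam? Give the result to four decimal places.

0.2112

First analyser (S_x): P(|-x⟩) = |⟨-x|ψ⟩|² = 49/58.
After stage 1 the state is |-x⟩; P(|+z⟩) = |⟨+z|-x⟩|² = 1/2.
After stage 2 the state is |+z⟩; P(|-x⟩) = |⟨-x|+z⟩|² = 1/2.
Joint probability = 49/58 × 1/2 × 1/2 = 0.2112.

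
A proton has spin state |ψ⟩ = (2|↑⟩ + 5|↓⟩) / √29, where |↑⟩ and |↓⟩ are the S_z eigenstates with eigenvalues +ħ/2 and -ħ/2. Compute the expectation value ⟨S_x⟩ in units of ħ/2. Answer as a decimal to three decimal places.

0.690

⟨σ_x⟩ = 2 Re(a* b)/(|a|²+|b|²) with a = 2, b = 5.
a* b = 10, so ⟨σ_x⟩ = 20/29.
⟨S_x⟩ = (ħ/2)·⟨σ_x⟩.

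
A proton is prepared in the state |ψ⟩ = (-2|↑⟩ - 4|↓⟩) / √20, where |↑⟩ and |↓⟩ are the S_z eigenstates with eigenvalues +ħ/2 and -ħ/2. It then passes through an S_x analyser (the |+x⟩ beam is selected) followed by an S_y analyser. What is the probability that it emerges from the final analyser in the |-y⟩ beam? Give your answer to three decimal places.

First analyser (S_x): P(|+x⟩) = |⟨+x|ψ⟩|² = 36/40.
After stage 1 the state is |+x⟩; P(|-y⟩) = |⟨-y|+x⟩|² = 1/2.
Joint probability = 36/40 × 1/2 = 0.450.

0.450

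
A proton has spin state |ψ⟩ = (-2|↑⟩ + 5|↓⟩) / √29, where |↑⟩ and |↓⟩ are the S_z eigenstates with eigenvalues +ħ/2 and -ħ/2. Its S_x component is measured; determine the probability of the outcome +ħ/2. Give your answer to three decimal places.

0.155

|+x⟩ = (|↑⟩ + |↓⟩)/√2, so ⟨+x|ψ⟩ = (3) / (√2·√29).
P = |3|² / 58 = 9/58.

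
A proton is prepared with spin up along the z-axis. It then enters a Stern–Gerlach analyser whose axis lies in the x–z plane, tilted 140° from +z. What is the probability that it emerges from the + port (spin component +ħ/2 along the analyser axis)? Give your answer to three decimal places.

For spin-½, the probability of finding spin-up along an axis at angle θ to the initial spin direction is cos²(θ/2); spin-down is sin²(θ/2).
θ = 140°, so P = cos²(70°) ≈ 0.117.

0.117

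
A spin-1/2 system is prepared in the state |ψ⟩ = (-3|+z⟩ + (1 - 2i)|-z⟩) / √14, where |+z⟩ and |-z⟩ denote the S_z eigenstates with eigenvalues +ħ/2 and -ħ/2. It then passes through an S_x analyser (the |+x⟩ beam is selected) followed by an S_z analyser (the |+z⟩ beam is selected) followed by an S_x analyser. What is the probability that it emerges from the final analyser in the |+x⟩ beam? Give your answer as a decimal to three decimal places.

First analyser (S_x): P(|+x⟩) = |⟨+x|ψ⟩|² = 8/28.
After stage 1 the state is |+x⟩; P(|+z⟩) = |⟨+z|+x⟩|² = 1/2.
After stage 2 the state is |+z⟩; P(|+x⟩) = |⟨+x|+z⟩|² = 1/2.
Joint probability = 8/28 × 1/2 × 1/2 = 0.071.

0.071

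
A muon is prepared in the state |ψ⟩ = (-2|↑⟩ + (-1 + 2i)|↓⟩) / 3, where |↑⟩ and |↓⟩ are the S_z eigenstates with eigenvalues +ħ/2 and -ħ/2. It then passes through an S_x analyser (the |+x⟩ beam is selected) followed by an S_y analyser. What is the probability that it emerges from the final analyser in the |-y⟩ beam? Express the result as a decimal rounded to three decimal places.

0.361

First analyser (S_x): P(|+x⟩) = |⟨+x|ψ⟩|² = 13/18.
After stage 1 the state is |+x⟩; P(|-y⟩) = |⟨-y|+x⟩|² = 1/2.
Joint probability = 13/18 × 1/2 = 0.361.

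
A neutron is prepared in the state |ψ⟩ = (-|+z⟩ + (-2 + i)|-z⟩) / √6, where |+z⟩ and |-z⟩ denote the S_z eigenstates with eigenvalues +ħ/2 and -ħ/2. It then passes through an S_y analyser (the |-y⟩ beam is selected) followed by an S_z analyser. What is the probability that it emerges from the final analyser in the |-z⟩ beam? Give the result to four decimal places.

First analyser (S_y): P(|-y⟩) = |⟨-y|ψ⟩|² = 8/12.
After stage 1 the state is |-y⟩; P(|-z⟩) = |⟨-z|-y⟩|² = 1/2.
Joint probability = 8/12 × 1/2 = 0.3333.

0.3333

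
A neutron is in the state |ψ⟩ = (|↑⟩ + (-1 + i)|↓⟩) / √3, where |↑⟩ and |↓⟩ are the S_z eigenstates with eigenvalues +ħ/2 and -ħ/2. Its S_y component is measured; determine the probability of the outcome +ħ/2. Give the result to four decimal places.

0.8333

|+y⟩ = (|↑⟩ + i|↓⟩)/√2, so ⟨+y|ψ⟩ = (2 + i) / (√2·√3).
P = |2 + i|² / 6 = 5/6.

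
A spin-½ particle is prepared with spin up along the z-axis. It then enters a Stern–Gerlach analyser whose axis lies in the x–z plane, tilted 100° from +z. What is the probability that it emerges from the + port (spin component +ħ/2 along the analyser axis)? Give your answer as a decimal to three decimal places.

For spin-½, the probability of finding spin-up along an axis at angle θ to the initial spin direction is cos²(θ/2); spin-down is sin²(θ/2).
θ = 100°, so P = cos²(50°) ≈ 0.413.

0.413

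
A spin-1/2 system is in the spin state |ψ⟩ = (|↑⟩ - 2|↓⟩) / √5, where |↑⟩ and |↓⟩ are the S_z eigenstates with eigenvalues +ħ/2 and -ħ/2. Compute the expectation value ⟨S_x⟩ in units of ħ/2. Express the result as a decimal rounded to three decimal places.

⟨σ_x⟩ = 2 Re(a* b)/(|a|²+|b|²) with a = 1, b = -2.
a* b = -2, so ⟨σ_x⟩ = -4/5.
⟨S_x⟩ = (ħ/2)·⟨σ_x⟩.

-0.800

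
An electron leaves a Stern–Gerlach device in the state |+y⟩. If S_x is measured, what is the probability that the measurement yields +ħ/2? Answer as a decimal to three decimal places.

0.500

In the S_z basis, |+y⟩ = (|+z⟩ + i|-z⟩)/√2 and |+x⟩ = (|+z⟩ + |-z⟩)/√2.
|⟨+x|+y⟩|² = 1/2.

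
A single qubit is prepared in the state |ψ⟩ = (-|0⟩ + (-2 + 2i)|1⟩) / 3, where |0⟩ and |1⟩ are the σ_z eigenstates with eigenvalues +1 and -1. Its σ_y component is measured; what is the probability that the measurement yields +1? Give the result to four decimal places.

0.2778

|+y⟩ = (|0⟩ + i|1⟩)/√2, so ⟨+y|ψ⟩ = (1 + 2i) / (√2·3).
P = |1 + 2i|² / 18 = 5/18.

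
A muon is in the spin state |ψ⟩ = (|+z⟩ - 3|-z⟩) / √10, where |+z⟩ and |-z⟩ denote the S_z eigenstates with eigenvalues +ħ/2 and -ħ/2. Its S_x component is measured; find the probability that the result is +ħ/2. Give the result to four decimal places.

0.2000

|+x⟩ = (|+z⟩ + |-z⟩)/√2, so ⟨+x|ψ⟩ = (-2) / (√2·√10).
P = |-2|² / 20 = 4/20.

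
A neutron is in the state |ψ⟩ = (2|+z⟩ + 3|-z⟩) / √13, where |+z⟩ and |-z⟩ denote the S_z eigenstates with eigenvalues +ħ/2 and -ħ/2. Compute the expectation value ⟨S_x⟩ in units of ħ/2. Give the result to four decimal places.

0.9231

⟨σ_x⟩ = 2 Re(a* b)/(|a|²+|b|²) with a = 2, b = 3.
a* b = 6, so ⟨σ_x⟩ = 12/13.
⟨S_x⟩ = (ħ/2)·⟨σ_x⟩.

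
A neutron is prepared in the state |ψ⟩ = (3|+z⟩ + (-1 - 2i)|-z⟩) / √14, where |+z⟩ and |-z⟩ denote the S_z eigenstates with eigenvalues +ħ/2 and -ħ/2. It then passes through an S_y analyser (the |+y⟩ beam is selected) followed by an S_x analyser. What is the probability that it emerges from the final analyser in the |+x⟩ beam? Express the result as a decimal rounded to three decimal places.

First analyser (S_y): P(|+y⟩) = |⟨+y|ψ⟩|² = 2/28.
After stage 1 the state is |+y⟩; P(|+x⟩) = |⟨+x|+y⟩|² = 1/2.
Joint probability = 2/28 × 1/2 = 0.036.

0.036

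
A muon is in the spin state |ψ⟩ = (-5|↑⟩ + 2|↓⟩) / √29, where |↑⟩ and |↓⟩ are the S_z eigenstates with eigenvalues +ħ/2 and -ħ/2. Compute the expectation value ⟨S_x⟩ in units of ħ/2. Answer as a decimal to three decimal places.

-0.690

⟨σ_x⟩ = 2 Re(a* b)/(|a|²+|b|²) with a = -5, b = 2.
a* b = -10, so ⟨σ_x⟩ = -20/29.
⟨S_x⟩ = (ħ/2)·⟨σ_x⟩.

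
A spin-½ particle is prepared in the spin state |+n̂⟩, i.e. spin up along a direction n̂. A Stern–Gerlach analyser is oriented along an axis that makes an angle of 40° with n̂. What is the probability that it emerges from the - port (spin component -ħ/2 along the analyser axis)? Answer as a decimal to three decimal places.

0.117

For spin-½, the probability of finding spin-up along an axis at angle θ to the initial spin direction is cos²(θ/2); spin-down is sin²(θ/2).
θ = 40°, so P = sin²(20°) ≈ 0.117.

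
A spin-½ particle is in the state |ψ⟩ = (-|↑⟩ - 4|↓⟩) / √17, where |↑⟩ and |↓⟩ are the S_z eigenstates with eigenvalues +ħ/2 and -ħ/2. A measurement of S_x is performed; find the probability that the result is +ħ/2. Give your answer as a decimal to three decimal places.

0.735

|+x⟩ = (|↑⟩ + |↓⟩)/√2, so ⟨+x|ψ⟩ = (-5) / (√2·√17).
P = |-5|² / 34 = 25/34.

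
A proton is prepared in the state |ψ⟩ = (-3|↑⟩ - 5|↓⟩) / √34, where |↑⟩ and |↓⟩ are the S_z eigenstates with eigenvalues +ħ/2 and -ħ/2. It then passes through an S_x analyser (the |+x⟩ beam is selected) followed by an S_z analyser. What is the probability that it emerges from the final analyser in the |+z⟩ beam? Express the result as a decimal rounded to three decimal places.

First analyser (S_x): P(|+x⟩) = |⟨+x|ψ⟩|² = 64/68.
After stage 1 the state is |+x⟩; P(|+z⟩) = |⟨+z|+x⟩|² = 1/2.
Joint probability = 64/68 × 1/2 = 0.471.

0.471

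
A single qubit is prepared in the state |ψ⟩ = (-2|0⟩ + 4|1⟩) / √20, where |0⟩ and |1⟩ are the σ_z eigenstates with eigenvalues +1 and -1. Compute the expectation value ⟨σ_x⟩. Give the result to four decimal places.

⟨σ_x⟩ = 2 Re(a* b)/(|a|²+|b|²) with a = -2, b = 4.
a* b = -8, so ⟨σ_x⟩ = -16/20.

-0.8000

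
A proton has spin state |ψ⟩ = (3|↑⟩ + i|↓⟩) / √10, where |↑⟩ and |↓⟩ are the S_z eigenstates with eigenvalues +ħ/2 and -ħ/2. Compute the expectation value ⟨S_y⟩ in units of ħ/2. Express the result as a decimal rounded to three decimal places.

⟨σ_y⟩ = 2 Im(a* b)/(|a|²+|b|²) with a = 3, b = i.
a* b = 3i, so ⟨σ_y⟩ = 6/10.
⟨S_y⟩ = (ħ/2)·⟨σ_y⟩.

0.600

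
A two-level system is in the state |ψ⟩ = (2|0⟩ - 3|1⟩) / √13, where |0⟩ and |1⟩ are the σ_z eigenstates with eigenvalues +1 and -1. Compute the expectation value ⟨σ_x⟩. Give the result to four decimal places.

-0.9231

⟨σ_x⟩ = 2 Re(a* b)/(|a|²+|b|²) with a = 2, b = -3.
a* b = -6, so ⟨σ_x⟩ = -12/13.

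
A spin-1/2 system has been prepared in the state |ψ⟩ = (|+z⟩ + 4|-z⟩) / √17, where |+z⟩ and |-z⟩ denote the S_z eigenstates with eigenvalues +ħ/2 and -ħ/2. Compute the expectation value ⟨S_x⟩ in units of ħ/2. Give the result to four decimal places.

⟨σ_x⟩ = 2 Re(a* b)/(|a|²+|b|²) with a = 1, b = 4.
a* b = 4, so ⟨σ_x⟩ = 8/17.
⟨S_x⟩ = (ħ/2)·⟨σ_x⟩.

0.4706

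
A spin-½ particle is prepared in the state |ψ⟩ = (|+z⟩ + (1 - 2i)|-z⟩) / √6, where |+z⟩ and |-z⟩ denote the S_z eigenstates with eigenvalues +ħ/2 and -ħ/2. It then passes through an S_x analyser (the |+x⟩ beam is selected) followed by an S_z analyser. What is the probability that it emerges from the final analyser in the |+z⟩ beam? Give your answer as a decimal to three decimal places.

0.333

First analyser (S_x): P(|+x⟩) = |⟨+x|ψ⟩|² = 8/12.
After stage 1 the state is |+x⟩; P(|+z⟩) = |⟨+z|+x⟩|² = 1/2.
Joint probability = 8/12 × 1/2 = 0.333.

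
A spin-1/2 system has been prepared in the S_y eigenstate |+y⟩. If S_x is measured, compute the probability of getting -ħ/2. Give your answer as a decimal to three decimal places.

In the S_z basis, |+y⟩ = (|↑⟩ + i|↓⟩)/√2 and |-x⟩ = (|↑⟩ - |↓⟩)/√2.
|⟨-x|+y⟩|² = 1/2.

0.500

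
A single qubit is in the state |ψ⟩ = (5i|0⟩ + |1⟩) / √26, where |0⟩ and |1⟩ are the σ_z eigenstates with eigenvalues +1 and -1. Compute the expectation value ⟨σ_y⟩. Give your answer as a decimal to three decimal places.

⟨σ_y⟩ = 2 Im(a* b)/(|a|²+|b|²) with a = 5i, b = 1.
a* b = -5i, so ⟨σ_y⟩ = -10/26.

-0.385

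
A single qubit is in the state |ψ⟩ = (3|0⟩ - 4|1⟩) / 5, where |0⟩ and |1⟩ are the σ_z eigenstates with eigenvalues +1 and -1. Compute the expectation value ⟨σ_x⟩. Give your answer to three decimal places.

⟨σ_x⟩ = 2 Re(a* b)/(|a|²+|b|²) with a = 3, b = -4.
a* b = -12, so ⟨σ_x⟩ = -24/25.

-0.960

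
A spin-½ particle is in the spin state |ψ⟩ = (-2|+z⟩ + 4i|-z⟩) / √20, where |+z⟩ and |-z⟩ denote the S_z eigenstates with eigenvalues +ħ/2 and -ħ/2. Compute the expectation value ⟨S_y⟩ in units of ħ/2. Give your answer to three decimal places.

⟨σ_y⟩ = 2 Im(a* b)/(|a|²+|b|²) with a = -2, b = 4i.
a* b = -8i, so ⟨σ_y⟩ = -16/20.
⟨S_y⟩ = (ħ/2)·⟨σ_y⟩.

-0.800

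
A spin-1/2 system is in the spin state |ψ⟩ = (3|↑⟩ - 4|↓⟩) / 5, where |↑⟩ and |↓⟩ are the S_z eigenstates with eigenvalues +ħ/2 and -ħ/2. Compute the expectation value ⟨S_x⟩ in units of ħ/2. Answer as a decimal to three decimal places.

-0.960

⟨σ_x⟩ = 2 Re(a* b)/(|a|²+|b|²) with a = 3, b = -4.
a* b = -12, so ⟨σ_x⟩ = -24/25.
⟨S_x⟩ = (ħ/2)·⟨σ_x⟩.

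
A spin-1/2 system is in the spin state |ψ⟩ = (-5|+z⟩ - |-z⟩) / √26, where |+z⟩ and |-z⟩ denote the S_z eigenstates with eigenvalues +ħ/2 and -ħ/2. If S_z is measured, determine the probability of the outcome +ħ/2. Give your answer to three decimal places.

The +ħ/2 outcome corresponds to |+z⟩. Its amplitude in |ψ⟩ is -5/√26.
P = |-5|² / 26 = 25/26.

0.962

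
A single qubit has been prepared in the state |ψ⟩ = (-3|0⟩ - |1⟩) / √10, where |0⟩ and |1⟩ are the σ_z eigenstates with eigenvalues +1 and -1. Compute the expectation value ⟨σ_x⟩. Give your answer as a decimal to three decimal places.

⟨σ_x⟩ = 2 Re(a* b)/(|a|²+|b|²) with a = -3, b = -1.
a* b = 3, so ⟨σ_x⟩ = 6/10.

0.600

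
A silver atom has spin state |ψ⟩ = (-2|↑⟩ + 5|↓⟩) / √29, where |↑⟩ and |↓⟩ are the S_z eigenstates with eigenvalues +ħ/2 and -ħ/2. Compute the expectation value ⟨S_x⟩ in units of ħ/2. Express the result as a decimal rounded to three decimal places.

⟨σ_x⟩ = 2 Re(a* b)/(|a|²+|b|²) with a = -2, b = 5.
a* b = -10, so ⟨σ_x⟩ = -20/29.
⟨S_x⟩ = (ħ/2)·⟨σ_x⟩.

-0.690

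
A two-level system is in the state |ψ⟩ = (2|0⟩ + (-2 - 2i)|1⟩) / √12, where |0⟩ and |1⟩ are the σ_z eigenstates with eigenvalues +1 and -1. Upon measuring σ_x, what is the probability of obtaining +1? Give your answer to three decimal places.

0.167

|+x⟩ = (|0⟩ + |1⟩)/√2, so ⟨+x|ψ⟩ = (-2i) / (√2·√12).
P = |-2i|² / 24 = 4/24.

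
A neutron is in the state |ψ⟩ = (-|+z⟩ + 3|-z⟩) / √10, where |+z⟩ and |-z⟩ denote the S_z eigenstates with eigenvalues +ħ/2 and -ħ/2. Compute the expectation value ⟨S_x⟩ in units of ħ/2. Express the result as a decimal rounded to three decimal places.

-0.600

⟨σ_x⟩ = 2 Re(a* b)/(|a|²+|b|²) with a = -1, b = 3.
a* b = -3, so ⟨σ_x⟩ = -6/10.
⟨S_x⟩ = (ħ/2)·⟨σ_x⟩.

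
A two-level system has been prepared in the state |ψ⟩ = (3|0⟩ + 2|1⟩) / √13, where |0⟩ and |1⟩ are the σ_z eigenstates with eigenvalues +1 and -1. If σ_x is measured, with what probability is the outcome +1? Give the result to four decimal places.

|+x⟩ = (|0⟩ + |1⟩)/√2, so ⟨+x|ψ⟩ = (5) / (√2·√13).
P = |5|² / 26 = 25/26.

0.9615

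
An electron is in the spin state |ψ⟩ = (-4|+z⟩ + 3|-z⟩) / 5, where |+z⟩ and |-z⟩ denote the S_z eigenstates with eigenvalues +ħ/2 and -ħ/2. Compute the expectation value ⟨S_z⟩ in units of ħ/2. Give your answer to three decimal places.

⟨σ_z⟩ = |a|² - |b|² divided by |a|²+|b|², with a, b the |+z⟩, |-z⟩ amplitudes.
= (16 - 9)/25 = 7/25.
⟨S_z⟩ = (ħ/2)·⟨σ_z⟩.

0.280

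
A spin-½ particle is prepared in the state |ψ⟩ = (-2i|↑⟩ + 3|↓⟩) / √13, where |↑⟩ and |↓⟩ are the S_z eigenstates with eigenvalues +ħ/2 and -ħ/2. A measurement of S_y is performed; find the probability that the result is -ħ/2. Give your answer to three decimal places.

0.038

|-y⟩ = (|↑⟩ - i|↓⟩)/√2, so ⟨-y|ψ⟩ = (i) / (√2·√13).
P = |i|² / 26 = 1/26.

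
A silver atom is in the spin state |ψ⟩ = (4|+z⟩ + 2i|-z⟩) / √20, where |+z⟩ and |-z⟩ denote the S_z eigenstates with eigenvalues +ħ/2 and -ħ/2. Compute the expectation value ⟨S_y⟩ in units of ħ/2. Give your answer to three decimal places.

0.800

⟨σ_y⟩ = 2 Im(a* b)/(|a|²+|b|²) with a = 4, b = 2i.
a* b = 8i, so ⟨σ_y⟩ = 16/20.
⟨S_y⟩ = (ħ/2)·⟨σ_y⟩.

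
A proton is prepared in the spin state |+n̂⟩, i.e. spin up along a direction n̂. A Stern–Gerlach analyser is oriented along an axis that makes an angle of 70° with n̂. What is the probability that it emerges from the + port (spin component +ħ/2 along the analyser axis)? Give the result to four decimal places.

0.6710

For spin-½, the probability of finding spin-up along an axis at angle θ to the initial spin direction is cos²(θ/2); spin-down is sin²(θ/2).
θ = 70°, so P = cos²(35°) ≈ 0.6710.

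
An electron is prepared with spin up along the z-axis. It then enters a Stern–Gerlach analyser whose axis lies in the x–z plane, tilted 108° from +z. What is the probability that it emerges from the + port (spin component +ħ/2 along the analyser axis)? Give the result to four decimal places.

0.3455

For spin-½, the probability of finding spin-up along an axis at angle θ to the initial spin direction is cos²(θ/2); spin-down is sin²(θ/2).
θ = 108°, so P = cos²(54°) ≈ 0.3455.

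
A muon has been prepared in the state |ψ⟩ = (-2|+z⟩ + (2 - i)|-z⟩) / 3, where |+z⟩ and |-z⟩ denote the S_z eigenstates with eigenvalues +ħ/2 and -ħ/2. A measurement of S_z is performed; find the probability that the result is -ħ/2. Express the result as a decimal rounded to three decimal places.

The -ħ/2 outcome corresponds to |-z⟩. Its amplitude in |ψ⟩ is (2 - i)/3.
P = |2 - i|² / 9 = 5/9.

0.556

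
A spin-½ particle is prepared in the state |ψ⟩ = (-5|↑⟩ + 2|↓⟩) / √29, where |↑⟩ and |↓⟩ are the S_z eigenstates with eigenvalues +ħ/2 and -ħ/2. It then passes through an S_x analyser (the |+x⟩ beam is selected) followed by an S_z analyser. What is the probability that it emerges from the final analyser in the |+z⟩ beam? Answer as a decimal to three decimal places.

0.078

First analyser (S_x): P(|+x⟩) = |⟨+x|ψ⟩|² = 9/58.
After stage 1 the state is |+x⟩; P(|+z⟩) = |⟨+z|+x⟩|² = 1/2.
Joint probability = 9/58 × 1/2 = 0.078.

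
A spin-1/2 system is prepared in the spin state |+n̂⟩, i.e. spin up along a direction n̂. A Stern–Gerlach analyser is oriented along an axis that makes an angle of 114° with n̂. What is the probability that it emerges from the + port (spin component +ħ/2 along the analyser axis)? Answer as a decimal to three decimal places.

For spin-½, the probability of finding spin-up along an axis at angle θ to the initial spin direction is cos²(θ/2); spin-down is sin²(θ/2).
θ = 114°, so P = cos²(57°) ≈ 0.297.

0.297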